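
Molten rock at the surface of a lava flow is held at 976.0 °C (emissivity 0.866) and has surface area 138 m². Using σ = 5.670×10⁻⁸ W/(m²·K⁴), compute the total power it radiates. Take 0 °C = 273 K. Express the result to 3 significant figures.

P ≈ 1.65×10⁷ W

T = 976.0 °C + 273 = 1249.0 K.
Area A = 138 m².
P = εσAT⁴ = 0.866 × 5.670×10⁻⁸ × 138 × (1249.0)⁴ = 1.65×10⁷ W.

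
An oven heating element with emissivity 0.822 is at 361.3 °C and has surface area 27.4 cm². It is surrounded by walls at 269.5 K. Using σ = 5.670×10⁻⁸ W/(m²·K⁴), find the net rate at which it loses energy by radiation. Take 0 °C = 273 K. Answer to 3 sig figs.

Net loss ≈ 20.0 W

T = 361.3 °C + 273 = 634.3 K.
Area A = 27.4 cm² = 2.74×10⁻³ m².
Net radiated power P_net = εσA(T⁴ − T₀⁴) = 0.822×5.670×10⁻⁸×2.74×10⁻³×(634.3⁴ − 269.5⁴).
T⁴ − T₀⁴ = 1.61875×10¹¹ − 5.27515×10⁹ = 1.56600×10¹¹ K⁴, so P_net = 20.0 W.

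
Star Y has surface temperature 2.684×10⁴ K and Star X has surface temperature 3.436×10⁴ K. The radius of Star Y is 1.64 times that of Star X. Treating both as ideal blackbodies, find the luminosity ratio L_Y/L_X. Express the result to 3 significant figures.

L ∝ R²T⁴, so L_Y/L_X = (R_Y/R_X)²(T_Y/T_X)⁴ = (1.64)² × (2.684×10⁴/3.436×10⁴)⁴ = 2.6896 × 0.372321 = 1.00.

L_Y/L_X ≈ 1.00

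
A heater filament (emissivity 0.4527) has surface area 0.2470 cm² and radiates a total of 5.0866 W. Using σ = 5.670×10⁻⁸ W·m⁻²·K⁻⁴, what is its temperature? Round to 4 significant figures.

Area A = 0.2470 cm² = 2.470×10⁻⁵ m².
P = εσAT⁴ ⇒ T = (P/(εσA))^(1/4) = (5.0866/(0.4527×5.670×10⁻⁸×2.470×10⁻⁵))^(1/4) = 1683 K.

T ≈ 1683 K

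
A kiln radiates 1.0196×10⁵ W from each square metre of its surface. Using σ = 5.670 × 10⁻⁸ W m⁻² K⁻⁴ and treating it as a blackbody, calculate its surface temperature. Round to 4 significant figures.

I = σT⁴, so T = (I/σ)^(1/4) = (1.0196×10⁵/(5.670×10⁻⁸))^(1/4) = 1158 K.

T ≈ 1158 K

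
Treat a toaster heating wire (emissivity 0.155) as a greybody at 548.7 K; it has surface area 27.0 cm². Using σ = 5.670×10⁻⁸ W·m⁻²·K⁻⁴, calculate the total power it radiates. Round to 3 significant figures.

P ≈ 2.15 W

Area A = 27.0 cm² = 2.70×10⁻³ m².
P = εσAT⁴ = 0.155 × 5.670×10⁻⁸ × 2.70×10⁻³ × (548.7)⁴ = 2.15 W.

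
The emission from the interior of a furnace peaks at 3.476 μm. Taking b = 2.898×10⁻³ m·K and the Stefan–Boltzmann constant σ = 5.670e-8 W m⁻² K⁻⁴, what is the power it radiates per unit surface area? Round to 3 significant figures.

Wien's law: T = b/λ_max = 2.898×10⁻³/3.476×10⁻⁶ = 833.717 K.
Then I = σT⁴ = 5.670×10⁻⁸×(833.717)⁴ = 2.74×10⁴ W/m².

I ≈ 2.74×10⁴ W/m²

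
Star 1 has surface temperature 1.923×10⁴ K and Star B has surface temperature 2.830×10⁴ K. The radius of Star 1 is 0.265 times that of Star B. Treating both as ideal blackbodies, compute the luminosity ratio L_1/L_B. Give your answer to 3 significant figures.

L_1/L_B ≈ 0.0150

L ∝ R²T⁴, so L_1/L_B = (R_1/R_B)²(T_1/T_B)⁴ = (0.265)² × (1.923×10⁴/2.830×10⁴)⁴ = 0.070225 × 0.213192 = 0.0150.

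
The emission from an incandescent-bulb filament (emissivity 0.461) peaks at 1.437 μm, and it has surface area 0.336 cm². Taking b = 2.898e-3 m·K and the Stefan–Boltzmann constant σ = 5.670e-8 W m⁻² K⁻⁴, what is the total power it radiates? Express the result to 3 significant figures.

Wien's law: T = b/λ_max = 2.898×10⁻³/1.437×10⁻⁶ = 2016.70 K.
Area A = 0.336 cm² = 3.36×10⁻⁵ m².
Then P = εσAT⁴ = 0.461×5.670×10⁻⁸×3.36×10⁻⁵×(2016.70)⁴ = 14.5 W.

P ≈ 14.5 W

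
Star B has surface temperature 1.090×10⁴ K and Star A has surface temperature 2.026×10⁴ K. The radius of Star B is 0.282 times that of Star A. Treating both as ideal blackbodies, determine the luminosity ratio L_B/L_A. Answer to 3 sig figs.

L_B/L_A ≈ 6.66×10⁻³

L ∝ R²T⁴, so L_B/L_A = (R_B/R_A)²(T_B/T_A)⁴ = (0.282)² × (1.090×10⁴/2.026×10⁴)⁴ = 0.079524 × 0.0837815 = 6.66×10⁻³.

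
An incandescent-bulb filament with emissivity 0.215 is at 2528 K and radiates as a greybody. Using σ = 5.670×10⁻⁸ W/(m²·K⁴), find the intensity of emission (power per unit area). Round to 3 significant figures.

Stefan–Boltzmann: I = εσT⁴ = 0.215 × 5.670×10⁻⁸ × (2528)⁴ = 4.98×10⁵ W/m².

I ≈ 4.98×10⁵ W/m²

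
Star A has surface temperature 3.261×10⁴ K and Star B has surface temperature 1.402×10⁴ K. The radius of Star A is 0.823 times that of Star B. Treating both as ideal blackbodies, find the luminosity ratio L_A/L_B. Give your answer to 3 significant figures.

L ∝ R²T⁴, so L_A/L_B = (R_A/R_B)²(T_A/T_B)⁴ = (0.823)² × (3.261×10⁴/1.402×10⁴)⁴ = 0.677329 × 29.2692 = 19.8.

L_A/L_B ≈ 19.8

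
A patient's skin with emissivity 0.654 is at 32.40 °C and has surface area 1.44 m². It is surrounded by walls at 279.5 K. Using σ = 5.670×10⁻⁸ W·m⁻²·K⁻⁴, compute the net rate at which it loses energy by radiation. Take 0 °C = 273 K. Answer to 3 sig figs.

Net loss ≈ 139 W

T = 32.40 °C + 273 = 305.40 K.
Area A = 1.44 m².
Net radiated power P_net = εσA(T⁴ − T₀⁴) = 0.654×5.670×10⁻⁸×1.44×(305.40⁴ − 279.5⁴).
T⁴ − T₀⁴ = 8.69914×10⁹ − 6.10277×10⁹ = 2.59637×10⁹ K⁴, so P_net = 139 W.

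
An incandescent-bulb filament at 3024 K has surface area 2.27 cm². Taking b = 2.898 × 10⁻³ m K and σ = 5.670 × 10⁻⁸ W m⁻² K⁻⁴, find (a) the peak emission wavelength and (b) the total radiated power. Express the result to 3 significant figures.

λ_max ≈ 958 nm; P ≈ 1.08×10³ W

(a) λ_max = b/T = 2.898×10⁻³/3024 = 9.583×10⁻⁷ m = 958 nm.
Area A = 2.27 cm² = 2.27×10⁻⁴ m².
(b) P = σAT⁴ = 5.670×10⁻⁸×2.27×10⁻⁴×(3024)⁴ = 1.08×10³ W.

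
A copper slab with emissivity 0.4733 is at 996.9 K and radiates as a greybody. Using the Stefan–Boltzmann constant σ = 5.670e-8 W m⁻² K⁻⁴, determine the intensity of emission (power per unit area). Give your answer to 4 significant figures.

Stefan–Boltzmann: I = εσT⁴ = 0.4733 × 5.670×10⁻⁸ × (996.9)⁴ = 2.650×10⁴ W/m².

I ≈ 2.650×10⁴ W/m²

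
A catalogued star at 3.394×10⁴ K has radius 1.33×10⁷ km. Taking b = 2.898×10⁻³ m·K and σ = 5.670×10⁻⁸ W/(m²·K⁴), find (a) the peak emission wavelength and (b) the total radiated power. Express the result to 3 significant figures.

λ_max ≈ 85.4 nm; P ≈ 1.67×10³² W

(a) λ_max = b/T = 2.898×10⁻³/3.394×10⁴ = 8.539×10⁻⁸ m = 85.4 nm.
Surface area A = 4πR² = 4π(1.33×10¹⁰ m)² = 2.22287×10²¹ m².
(b) P = σAT⁴ = 5.670×10⁻⁸×2.22287×10²¹×(3.394×10⁴)⁴ = 1.67×10³² W.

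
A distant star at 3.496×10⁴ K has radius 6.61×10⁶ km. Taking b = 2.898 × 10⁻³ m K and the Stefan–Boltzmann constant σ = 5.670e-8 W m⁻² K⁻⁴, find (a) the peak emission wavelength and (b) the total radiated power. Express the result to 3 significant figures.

λ_max ≈ 82.9 nm; P ≈ 4.65×10³¹ W

(a) λ_max = b/T = 2.898×10⁻³/3.496×10⁴ = 8.289×10⁻⁸ m = 82.9 nm.
Surface area A = 4πR² = 4π(6.61×10⁹ m)² = 5.49051×10²⁰ m².
(b) P = σAT⁴ = 5.670×10⁻⁸×5.49051×10²⁰×(3.496×10⁴)⁴ = 4.65×10³¹ W.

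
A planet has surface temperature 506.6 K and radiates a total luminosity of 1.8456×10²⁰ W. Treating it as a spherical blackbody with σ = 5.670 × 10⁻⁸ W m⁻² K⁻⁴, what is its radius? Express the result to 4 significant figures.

R ≈ 6.271×10⁷ m

L = 4πR²σT⁴ ⇒ R = √(L/(4πσT⁴)).
σT⁴ = 3734.60 W/m², so R = √(1.8456×10²⁰/(4π×3734.60)) = 6.271×10⁷ m.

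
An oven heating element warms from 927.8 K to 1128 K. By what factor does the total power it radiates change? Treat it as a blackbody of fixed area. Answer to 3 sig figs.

P₂/P₁ ≈ 2.18

P ∝ T⁴, so P₂/P₁ = (T₂/T₁)⁴ = (1128/927.8)⁴ = (1.21578)⁴ = 2.18.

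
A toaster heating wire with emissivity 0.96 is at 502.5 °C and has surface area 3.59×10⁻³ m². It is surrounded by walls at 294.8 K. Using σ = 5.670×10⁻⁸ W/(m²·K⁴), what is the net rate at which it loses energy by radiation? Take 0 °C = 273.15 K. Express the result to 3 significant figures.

Net loss ≈ 69.3 W

T = 502.5 °C + 273.15 = 775.65 K.
Area A = 3.59×10⁻³ m².
Net radiated power P_net = εσA(T⁴ − T₀⁴) = 0.96×5.670×10⁻⁸×3.59×10⁻³×(775.65⁴ − 294.8⁴).
T⁴ − T₀⁴ = 3.61962×10¹¹ − 7.55283×10⁹ = 3.54409×10¹¹ K⁴, so P_net = 69.3 W.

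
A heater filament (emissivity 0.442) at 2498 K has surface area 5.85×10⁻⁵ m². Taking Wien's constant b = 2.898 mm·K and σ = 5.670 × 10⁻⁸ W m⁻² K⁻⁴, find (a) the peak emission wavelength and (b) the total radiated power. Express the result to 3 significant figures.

λ_max ≈ 1.16 μm; P ≈ 57.1 W

(a) λ_max = b/T = 2.898×10⁻³/2498 = 1.160×10⁻⁶ m = 1.16 μm.
Area A = 5.85×10⁻⁵ m².
(b) P = εσAT⁴ = 0.442×5.670×10⁻⁸×5.85×10⁻⁵×(2498)⁴ = 57.1 W.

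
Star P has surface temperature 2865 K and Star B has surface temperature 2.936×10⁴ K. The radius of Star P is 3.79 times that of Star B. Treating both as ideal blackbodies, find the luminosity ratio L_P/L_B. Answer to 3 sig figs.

L_P/L_B ≈ 1.30×10⁻³

L ∝ R²T⁴, so L_P/L_B = (R_P/R_B)²(T_P/T_B)⁴ = (3.79)² × (2865/2.936×10⁴)⁴ = 14.3641 × 9.06722×10⁻⁵ = 1.30×10⁻³.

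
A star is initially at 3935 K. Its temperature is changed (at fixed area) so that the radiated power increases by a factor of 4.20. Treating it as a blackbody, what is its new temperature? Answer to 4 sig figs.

P ∝ T⁴, so T₂/T₁ = (P₂/P₁)^(1/4) = (4.20)^(1/4) = 1.43157.
T₂ = 3935 × 1.43157 = 5633 K.

T₂ ≈ 5633 K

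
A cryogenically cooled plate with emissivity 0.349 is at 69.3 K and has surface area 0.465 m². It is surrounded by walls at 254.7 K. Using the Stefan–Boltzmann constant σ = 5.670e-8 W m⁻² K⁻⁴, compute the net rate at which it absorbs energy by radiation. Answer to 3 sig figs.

Net gain ≈ 38.5 W

Area A = 0.465 m².
Net radiated power P_net = εσA(T⁴ − T₀⁴) = 0.349×5.670×10⁻⁸×0.465×(69.3⁴ − 254.7⁴).
T⁴ − T₀⁴ = 2.30639×10⁷ − 4.20839×10⁹ = -4.18533×10⁹ K⁴, so P_net = -38.5 W — negative, meaning a net gain of 38.5 W.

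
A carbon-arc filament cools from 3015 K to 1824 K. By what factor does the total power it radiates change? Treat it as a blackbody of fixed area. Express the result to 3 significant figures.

P ∝ T⁴, so P₂/P₁ = (T₂/T₁)⁴ = (1824/3015)⁴ = (0.604975)⁴ = 0.134.

P₂/P₁ ≈ 0.134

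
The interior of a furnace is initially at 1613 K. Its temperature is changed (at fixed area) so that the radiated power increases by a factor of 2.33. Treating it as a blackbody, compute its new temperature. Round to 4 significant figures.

T₂ ≈ 1993 K

P ∝ T⁴, so T₂/T₁ = (P₂/P₁)^(1/4) = (2.33)^(1/4) = 1.23549.
T₂ = 1613 × 1.23549 = 1993 K.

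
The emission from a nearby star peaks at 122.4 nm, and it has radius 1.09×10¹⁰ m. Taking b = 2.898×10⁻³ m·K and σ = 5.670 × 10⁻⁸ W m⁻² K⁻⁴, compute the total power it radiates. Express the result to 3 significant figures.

Wien's law: T = b/λ_max = 2.898×10⁻³/1.224×10⁻⁷ = 23676.5 K.
Surface area A = 4πR² = 4π(1.09×10¹⁰ m)² = 1.49301×10²¹ m².
Then P = σAT⁴ = 5.670×10⁻⁸×1.49301×10²¹×(23676.5)⁴ = 2.66×10³¹ W.

P ≈ 2.66×10³¹ W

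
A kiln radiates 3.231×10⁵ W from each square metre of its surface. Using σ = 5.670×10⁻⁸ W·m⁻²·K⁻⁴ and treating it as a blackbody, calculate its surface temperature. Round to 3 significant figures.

I = σT⁴, so T = (I/σ)^(1/4) = (3.231×10⁵/(5.670×10⁻⁸))^(1/4) = 1.55×10³ K.

T ≈ 1.55×10³ K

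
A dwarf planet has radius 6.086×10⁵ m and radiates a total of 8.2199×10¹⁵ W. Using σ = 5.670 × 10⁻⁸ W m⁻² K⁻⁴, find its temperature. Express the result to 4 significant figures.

T ≈ 420.1 K

Surface area A = 4πR² = 4π(6.086×10⁵ m)² = 4.65451×10¹² m².
P = σAT⁴ ⇒ T = (P/(σA))^(1/4) = (8.2199×10¹⁵/(5.670×10⁻⁸×4.65451×10¹²))^(1/4) = 420.1 K.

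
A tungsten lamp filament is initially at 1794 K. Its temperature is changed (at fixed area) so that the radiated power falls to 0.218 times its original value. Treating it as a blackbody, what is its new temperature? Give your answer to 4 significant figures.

T₂ ≈ 1226 K

P ∝ T⁴, so T₂/T₁ = (P₂/P₁)^(1/4) = (0.218)^(1/4) = 0.683304.
T₂ = 1794 × 0.683304 = 1226 K.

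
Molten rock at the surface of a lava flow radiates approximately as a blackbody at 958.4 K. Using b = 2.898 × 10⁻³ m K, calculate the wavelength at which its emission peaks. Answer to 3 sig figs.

λ_max ≈ 3.02 μm

Wien's displacement law: λ_max = b/T = (2.898×10⁻³ m·K)/(958.4 K) = 3.024×10⁻⁶ m.
That is 3.02 μm, in the infrared range.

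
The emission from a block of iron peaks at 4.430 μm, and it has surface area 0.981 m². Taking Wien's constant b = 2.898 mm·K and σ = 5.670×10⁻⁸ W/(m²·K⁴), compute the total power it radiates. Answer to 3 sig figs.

Wien's law: T = b/λ_max = 2.898×10⁻³/4.430×10⁻⁶ = 654.176 K.
Area A = 0.981 m².
Then P = σAT⁴ = 5.670×10⁻⁸×0.981×(654.176)⁴ = 1.02×10⁴ W.

P ≈ 1.02×10⁴ W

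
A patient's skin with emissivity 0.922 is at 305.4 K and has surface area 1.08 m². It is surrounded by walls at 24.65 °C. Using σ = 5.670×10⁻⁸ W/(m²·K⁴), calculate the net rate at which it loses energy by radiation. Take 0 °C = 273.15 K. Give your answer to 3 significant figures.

Net loss ≈ 47.1 W

Surroundings: T = 24.65 °C + 273.15 = 297.80 K.
Area A = 1.08 m².
Net radiated power P_net = εσA(T⁴ − T₀⁴) = 0.922×5.670×10⁻⁸×1.08×(305.4⁴ − 297.80⁴).
T⁴ − T₀⁴ = 8.69914×10⁹ − 7.86500×10⁹ = 8.34140×10⁸ K⁴, so P_net = 47.1 W.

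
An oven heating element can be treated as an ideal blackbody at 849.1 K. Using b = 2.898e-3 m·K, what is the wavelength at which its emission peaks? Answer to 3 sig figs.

λ_max ≈ 3.41 μm

Wien's displacement law: λ_max = b/T = (2.898×10⁻³ m·K)/(849.1 K) = 3.413×10⁻⁶ m.
That is 3.41 μm, in the infrared range.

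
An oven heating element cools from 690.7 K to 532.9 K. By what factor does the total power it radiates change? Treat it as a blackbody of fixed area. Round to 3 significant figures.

P ∝ T⁴, so P₂/P₁ = (T₂/T₁)⁴ = (532.9/690.7)⁴ = (0.771536)⁴ = 0.354.

P₂/P₁ ≈ 0.354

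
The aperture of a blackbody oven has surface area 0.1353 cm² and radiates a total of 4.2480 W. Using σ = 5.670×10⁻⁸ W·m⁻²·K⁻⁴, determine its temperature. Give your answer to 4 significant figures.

T ≈ 1534 K

Area A = 0.1353 cm² = 1.353×10⁻⁵ m².
P = σAT⁴ ⇒ T = (P/(σA))^(1/4) = (4.2480/(5.670×10⁻⁸×1.353×10⁻⁵))^(1/4) = 1534 K.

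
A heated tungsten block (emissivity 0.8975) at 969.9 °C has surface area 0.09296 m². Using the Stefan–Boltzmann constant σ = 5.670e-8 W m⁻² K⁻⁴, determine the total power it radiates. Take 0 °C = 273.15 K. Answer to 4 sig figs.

T = 969.9 °C + 273.15 = 1243.05 K.
Area A = 0.09296 m².
P = εσAT⁴ = 0.8975 × 5.670×10⁻⁸ × 0.09296 × (1243.05)⁴ = 1.129×10⁴ W.

P ≈ 1.129×10⁴ W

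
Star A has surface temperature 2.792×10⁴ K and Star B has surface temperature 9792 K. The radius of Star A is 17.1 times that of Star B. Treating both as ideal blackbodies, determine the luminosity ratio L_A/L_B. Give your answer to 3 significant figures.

L_A/L_B ≈ 1.93×10⁴

L ∝ R²T⁴, so L_A/L_B = (R_A/R_B)²(T_A/T_B)⁴ = (17.1)² × (2.792×10⁴/9792)⁴ = 292.41 × 66.0961 = 1.93×10⁴.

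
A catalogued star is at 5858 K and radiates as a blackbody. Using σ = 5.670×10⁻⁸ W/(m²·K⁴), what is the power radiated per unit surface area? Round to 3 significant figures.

I ≈ 6.68×10⁷ W/m²

Stefan–Boltzmann: I = σT⁴ = 5.670×10⁻⁸ × (5858)⁴ = 6.68×10⁷ W/m².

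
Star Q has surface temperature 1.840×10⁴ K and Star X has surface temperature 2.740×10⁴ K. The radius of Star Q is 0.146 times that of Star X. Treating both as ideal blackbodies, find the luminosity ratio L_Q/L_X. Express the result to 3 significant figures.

L ∝ R²T⁴, so L_Q/L_X = (R_Q/R_X)²(T_Q/T_X)⁴ = (0.146)² × (1.840×10⁴/2.740×10⁴)⁴ = 0.021316 × 0.203362 = 4.33×10⁻³.

L_Q/L_X ≈ 4.33×10⁻³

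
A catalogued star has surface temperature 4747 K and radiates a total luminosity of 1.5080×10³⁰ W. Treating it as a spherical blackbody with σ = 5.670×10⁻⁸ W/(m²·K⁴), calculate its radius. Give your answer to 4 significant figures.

L = 4πR²σT⁴ ⇒ R = √(L/(4πσT⁴)).
σT⁴ = 2.87912×10⁷ W/m², so R = √(1.5080×10³⁰/(4π×2.87912×10⁷)) = 6.456×10¹⁰ m.

R ≈ 6.456×10¹⁰ m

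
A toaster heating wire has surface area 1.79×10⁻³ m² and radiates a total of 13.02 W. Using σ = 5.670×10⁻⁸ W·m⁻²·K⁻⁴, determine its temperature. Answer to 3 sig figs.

T ≈ 598 K

Area A = 1.79×10⁻³ m².
P = σAT⁴ ⇒ T = (P/(σA))^(1/4) = (13.02/(5.670×10⁻⁸×1.79×10⁻³))^(1/4) = 598 K.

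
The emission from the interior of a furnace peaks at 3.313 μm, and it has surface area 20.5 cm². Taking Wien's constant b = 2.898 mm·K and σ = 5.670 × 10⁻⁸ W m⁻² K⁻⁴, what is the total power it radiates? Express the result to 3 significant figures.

P ≈ 68.1 W

Wien's law: T = b/λ_max = 2.898×10⁻³/3.313×10⁻⁶ = 874.736 K.
Area A = 20.5 cm² = 2.05×10⁻³ m².
Then P = σAT⁴ = 5.670×10⁻⁸×2.05×10⁻³×(874.736)⁴ = 68.1 W.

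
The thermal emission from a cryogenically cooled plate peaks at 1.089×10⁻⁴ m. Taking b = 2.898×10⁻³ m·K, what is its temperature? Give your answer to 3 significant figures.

Wien's law gives T = b/λ_max = (2.898×10⁻³ m·K)/(1.089×10⁻⁴ m) = 26.6 K.

T ≈ 26.6 K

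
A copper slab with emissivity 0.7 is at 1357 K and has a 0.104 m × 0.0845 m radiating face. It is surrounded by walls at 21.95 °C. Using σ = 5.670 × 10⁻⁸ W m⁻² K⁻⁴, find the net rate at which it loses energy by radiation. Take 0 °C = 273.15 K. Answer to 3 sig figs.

Surroundings: T = 21.95 °C + 273.15 = 295.10 K.
Area A = 0.104 × 0.0845 = 8.788×10⁻³ m².
Net radiated power P_net = εσA(T⁴ − T₀⁴) = 0.7×5.670×10⁻⁸×8.788×10⁻³×(1357⁴ − 295.10⁴).
T⁴ − T₀⁴ = 3.39093×10¹² − 7.58362×10⁹ = 3.38335×10¹² K⁴, so P_net = 1.18×10³ W.

Net loss ≈ 1.18×10³ W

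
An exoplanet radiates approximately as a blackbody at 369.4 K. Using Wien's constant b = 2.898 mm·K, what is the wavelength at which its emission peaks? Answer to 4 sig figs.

Wien's displacement law: λ_max = b/T = (2.898×10⁻³ m·K)/(369.4 K) = 7.8452×10⁻⁶ m.
That is 7.845 μm, in the infrared range.

λ_max ≈ 7.845 μm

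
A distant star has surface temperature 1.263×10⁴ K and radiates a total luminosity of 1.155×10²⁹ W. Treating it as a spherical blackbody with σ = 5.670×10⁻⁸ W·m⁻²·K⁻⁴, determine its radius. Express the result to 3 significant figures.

L = 4πR²σT⁴ ⇒ R = √(L/(4πσT⁴)).
σT⁴ = 1.44277×10⁹ W/m², so R = √(1.155×10²⁹/(4π×1.44277×10⁹)) = 2.52×10⁹ m.

R ≈ 2.52×10⁹ m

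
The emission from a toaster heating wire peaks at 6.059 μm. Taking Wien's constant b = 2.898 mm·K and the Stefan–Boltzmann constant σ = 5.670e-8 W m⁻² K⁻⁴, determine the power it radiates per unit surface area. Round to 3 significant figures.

I ≈ 2.97×10³ W/m²

Wien's law: T = b/λ_max = 2.898×10⁻³/6.059×10⁻⁶ = 478.297 K.
Then I = σT⁴ = 5.670×10⁻⁸×(478.297)⁴ = 2.97×10³ W/m².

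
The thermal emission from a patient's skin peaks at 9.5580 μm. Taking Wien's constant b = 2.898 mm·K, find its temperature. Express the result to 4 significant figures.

T ≈ 303.2 K

Wien's law gives T = b/λ_max = (2.898×10⁻³ m·K)/(9.5580×10⁻⁶ m) = 303.2 K.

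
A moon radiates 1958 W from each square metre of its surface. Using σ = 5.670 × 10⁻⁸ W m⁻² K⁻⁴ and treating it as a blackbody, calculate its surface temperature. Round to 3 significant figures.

I = σT⁴, so T = (I/σ)^(1/4) = (1958/(5.670×10⁻⁸))^(1/4) = 431 K.

T ≈ 431 K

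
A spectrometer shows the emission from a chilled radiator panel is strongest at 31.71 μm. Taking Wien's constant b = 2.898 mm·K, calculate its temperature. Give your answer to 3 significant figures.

Wien's law gives T = b/λ_max = (2.898×10⁻³ m·K)/(3.171×10⁻⁵ m) = 91.4 K.

T ≈ 91.4 K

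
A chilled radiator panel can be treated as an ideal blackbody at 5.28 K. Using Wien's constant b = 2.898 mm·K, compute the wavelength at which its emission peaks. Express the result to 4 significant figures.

Wien's displacement law: λ_max = b/T = (2.898×10⁻³ m·K)/(5.28 K) = 5.4886×10⁻⁴ m.
That is 5.489×10⁻⁴ m, in the infrared range.

λ_max ≈ 5.489×10⁻⁴ m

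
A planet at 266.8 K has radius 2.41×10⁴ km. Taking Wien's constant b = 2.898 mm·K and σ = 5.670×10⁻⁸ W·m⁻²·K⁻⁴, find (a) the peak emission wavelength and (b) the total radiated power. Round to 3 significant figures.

(a) λ_max = b/T = 2.898×10⁻³/266.8 = 1.086×10⁻⁵ m = 10.9 μm.
Surface area A = 4πR² = 4π(2.41×10⁷ m)² = 7.29867×10¹⁵ m².
(b) P = σAT⁴ = 5.670×10⁻⁸×7.29867×10¹⁵×(266.8)⁴ = 2.10×10¹⁸ W.

λ_max ≈ 10.9 μm; P ≈ 2.10×10¹⁸ W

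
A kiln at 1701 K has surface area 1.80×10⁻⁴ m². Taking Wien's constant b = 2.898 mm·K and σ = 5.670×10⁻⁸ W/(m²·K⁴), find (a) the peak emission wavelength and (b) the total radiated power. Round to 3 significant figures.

(a) λ_max = b/T = 2.898×10⁻³/1701 = 1.704×10⁻⁶ m = 1.70 μm.
Area A = 1.80×10⁻⁴ m².
(b) P = σAT⁴ = 5.670×10⁻⁸×1.80×10⁻⁴×(1701)⁴ = 85.4 W.

λ_max ≈ 1.70 μm; P ≈ 85.4 W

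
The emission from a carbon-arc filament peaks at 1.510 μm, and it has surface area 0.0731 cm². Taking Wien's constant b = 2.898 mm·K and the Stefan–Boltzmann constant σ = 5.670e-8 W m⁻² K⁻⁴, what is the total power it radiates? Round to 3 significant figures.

Wien's law: T = b/λ_max = 2.898×10⁻³/1.510×10⁻⁶ = 1919.21 K.
Area A = 0.0731 cm² = 7.31×10⁻⁶ m².
Then P = σAT⁴ = 5.670×10⁻⁸×7.31×10⁻⁶×(1919.21)⁴ = 5.62 W.

P ≈ 5.62 W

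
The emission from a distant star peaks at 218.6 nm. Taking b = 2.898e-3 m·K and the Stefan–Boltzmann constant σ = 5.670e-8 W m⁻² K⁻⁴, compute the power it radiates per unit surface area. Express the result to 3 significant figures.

I ≈ 1.75×10⁹ W/m²

Wien's law: T = b/λ_max = 2.898×10⁻³/2.186×10⁻⁷ = 13257.1 K.
Then I = σT⁴ = 5.670×10⁻⁸×(13257.1)⁴ = 1.75×10⁹ W/m².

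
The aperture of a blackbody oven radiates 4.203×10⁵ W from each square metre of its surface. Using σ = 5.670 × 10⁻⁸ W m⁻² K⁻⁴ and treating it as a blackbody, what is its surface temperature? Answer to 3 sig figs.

I = σT⁴, so T = (I/σ)^(1/4) = (4.203×10⁵/(5.670×10⁻⁸))^(1/4) = 1.65×10³ K.

T ≈ 1.65×10³ K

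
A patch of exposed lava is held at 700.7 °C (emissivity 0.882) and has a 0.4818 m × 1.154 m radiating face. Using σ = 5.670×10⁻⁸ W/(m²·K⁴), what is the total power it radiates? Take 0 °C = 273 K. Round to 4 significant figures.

P ≈ 2.499×10⁴ W

T = 700.7 °C + 273 = 973.7 K.
Area A = 0.4818 × 1.154 = 0.555997 m².
P = εσAT⁴ = 0.882 × 5.670×10⁻⁸ × 0.555997 × (973.7)⁴ = 2.499×10⁴ W.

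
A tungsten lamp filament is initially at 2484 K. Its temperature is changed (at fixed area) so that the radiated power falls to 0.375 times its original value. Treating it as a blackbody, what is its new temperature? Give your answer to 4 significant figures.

T₂ ≈ 1944 K

P ∝ T⁴, so T₂/T₁ = (P₂/P₁)^(1/4) = (0.375)^(1/4) = 0.782542.
T₂ = 2484 × 0.782542 = 1944 K.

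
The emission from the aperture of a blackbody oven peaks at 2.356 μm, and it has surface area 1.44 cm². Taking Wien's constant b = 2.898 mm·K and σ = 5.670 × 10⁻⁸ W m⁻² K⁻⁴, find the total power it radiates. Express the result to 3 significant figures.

Wien's law: T = b/λ_max = 2.898×10⁻³/2.356×10⁻⁶ = 1230.05 K.
Area A = 1.44 cm² = 1.44×10⁻⁴ m².
Then P = σAT⁴ = 5.670×10⁻⁸×1.44×10⁻⁴×(1230.05)⁴ = 18.7 W.

P ≈ 18.7 W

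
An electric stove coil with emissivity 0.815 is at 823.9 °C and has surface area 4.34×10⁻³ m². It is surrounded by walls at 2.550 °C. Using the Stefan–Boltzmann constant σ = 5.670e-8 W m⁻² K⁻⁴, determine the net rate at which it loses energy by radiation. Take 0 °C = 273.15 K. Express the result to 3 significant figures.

T = 823.9 °C + 273.15 = 1097.05 K.
Surroundings: T = 2.550 °C + 273.15 = 275.700 K.
Area A = 4.34×10⁻³ m².
Net radiated power P_net = εσA(T⁴ − T₀⁴) = 0.815×5.670×10⁻⁸×4.34×10⁻³×(1097.05⁴ − 275.700⁴).
T⁴ − T₀⁴ = 1.44846×10¹² − 5.77759×10⁹ = 1.44268×10¹² K⁴, so P_net = 289 W.

Net loss ≈ 289 W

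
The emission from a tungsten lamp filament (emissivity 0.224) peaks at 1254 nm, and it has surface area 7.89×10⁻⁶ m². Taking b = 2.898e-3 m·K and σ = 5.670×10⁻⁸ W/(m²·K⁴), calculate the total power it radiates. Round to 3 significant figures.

P ≈ 2.86 W

Wien's law: T = b/λ_max = 2.898×10⁻³/1.254×10⁻⁶ = 2311.00 K.
Area A = 7.89×10⁻⁶ m².
Then P = εσAT⁴ = 0.224×5.670×10⁻⁸×7.89×10⁻⁶×(2311.00)⁴ = 2.86 W.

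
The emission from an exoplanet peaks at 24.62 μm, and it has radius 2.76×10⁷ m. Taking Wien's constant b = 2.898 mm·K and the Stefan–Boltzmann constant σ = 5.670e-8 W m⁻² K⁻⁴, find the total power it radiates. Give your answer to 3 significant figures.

P ≈ 1.04×10¹⁷ W

Wien's law: T = b/λ_max = 2.898×10⁻³/2.462×10⁻⁵ = 117.709 K.
Surface area A = 4πR² = 4π(2.76×10⁷ m)² = 9.57256×10¹⁵ m².
Then P = σAT⁴ = 5.670×10⁻⁸×9.57256×10¹⁵×(117.709)⁴ = 1.04×10¹⁷ W.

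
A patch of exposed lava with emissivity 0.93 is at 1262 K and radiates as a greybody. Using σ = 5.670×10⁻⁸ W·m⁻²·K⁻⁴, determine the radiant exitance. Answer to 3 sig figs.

Stefan–Boltzmann: I = εσT⁴ = 0.93 × 5.670×10⁻⁸ × (1262)⁴ = 1.34×10⁵ W/m².

I ≈ 1.34×10⁵ W/m²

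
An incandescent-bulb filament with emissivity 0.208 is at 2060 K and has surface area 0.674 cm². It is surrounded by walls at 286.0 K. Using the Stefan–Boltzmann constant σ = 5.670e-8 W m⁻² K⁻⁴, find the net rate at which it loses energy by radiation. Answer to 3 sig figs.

Net loss ≈ 14.3 W

Area A = 0.674 cm² = 6.74×10⁻⁵ m².
Net radiated power P_net = εσA(T⁴ − T₀⁴) = 0.208×5.670×10⁻⁸×6.74×10⁻⁵×(2060⁴ − 286.0⁴).
T⁴ − T₀⁴ = 1.80081×10¹³ − 6.69059×10⁹ = 1.80014×10¹³ K⁴, so P_net = 14.3 W.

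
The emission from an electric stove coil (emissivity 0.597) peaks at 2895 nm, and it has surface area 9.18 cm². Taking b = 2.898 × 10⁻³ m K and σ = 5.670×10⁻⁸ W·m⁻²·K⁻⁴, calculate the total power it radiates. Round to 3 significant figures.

Wien's law: T = b/λ_max = 2.898×10⁻³/2.895×10⁻⁶ = 1001.04 K.
Area A = 9.18 cm² = 9.18×10⁻⁴ m².
Then P = εσAT⁴ = 0.597×5.670×10⁻⁸×9.18×10⁻⁴×(1001.04)⁴ = 31.2 W.

P ≈ 31.2 W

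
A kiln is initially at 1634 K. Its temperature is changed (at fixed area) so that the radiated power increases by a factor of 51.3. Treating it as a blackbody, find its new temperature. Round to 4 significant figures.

T₂ ≈ 4373 K

P ∝ T⁴, so T₂/T₁ = (P₂/P₁)^(1/4) = (51.3)^(1/4) = 2.67627.
T₂ = 1634 × 2.67627 = 4373 K.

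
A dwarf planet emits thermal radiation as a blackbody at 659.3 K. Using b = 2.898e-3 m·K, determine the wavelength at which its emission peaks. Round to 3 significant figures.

λ_max ≈ 4.40 μm

Wien's displacement law: λ_max = b/T = (2.898×10⁻³ m·K)/(659.3 K) = 4.396×10⁻⁶ m.
That is 4.40 μm, in the infrared range.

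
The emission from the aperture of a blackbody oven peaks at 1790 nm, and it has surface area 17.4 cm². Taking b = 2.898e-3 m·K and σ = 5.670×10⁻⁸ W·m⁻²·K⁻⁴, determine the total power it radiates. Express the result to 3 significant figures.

Wien's law: T = b/λ_max = 2.898×10⁻³/1.790×10⁻⁶ = 1618.99 K.
Area A = 17.4 cm² = 1.74×10⁻³ m².
Then P = σAT⁴ = 5.670×10⁻⁸×1.74×10⁻³×(1618.99)⁴ = 678 W.

P ≈ 678 W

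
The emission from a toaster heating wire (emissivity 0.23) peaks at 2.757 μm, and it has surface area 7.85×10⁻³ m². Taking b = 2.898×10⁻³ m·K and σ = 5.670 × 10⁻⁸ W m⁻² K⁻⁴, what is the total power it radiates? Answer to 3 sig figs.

P ≈ 125 W

Wien's law: T = b/λ_max = 2.898×10⁻³/2.757×10⁻⁶ = 1051.14 K.
Area A = 7.85×10⁻³ m².
Then P = εσAT⁴ = 0.23×5.670×10⁻⁸×7.85×10⁻³×(1051.14)⁴ = 125 W.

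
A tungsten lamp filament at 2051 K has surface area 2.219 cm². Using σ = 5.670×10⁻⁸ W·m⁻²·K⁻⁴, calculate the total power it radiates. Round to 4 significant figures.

P ≈ 222.6 W

Area A = 2.219 cm² = 2.219×10⁻⁴ m².
P = σAT⁴ = 5.670×10⁻⁸ × 2.219×10⁻⁴ × (2051)⁴ = 222.6 W.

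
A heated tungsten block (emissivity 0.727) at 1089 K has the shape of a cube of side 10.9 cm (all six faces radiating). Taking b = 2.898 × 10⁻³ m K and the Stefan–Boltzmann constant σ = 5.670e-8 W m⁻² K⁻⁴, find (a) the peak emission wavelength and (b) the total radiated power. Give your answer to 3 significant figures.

(a) λ_max = b/T = 2.898×10⁻³/1089 = 2.661×10⁻⁶ m = 2.66×10³ nm.
Area A = 6s² = 6×(0.109 m)² = 0.071286 m².
(b) P = εσAT⁴ = 0.727×5.670×10⁻⁸×0.071286×(1089)⁴ = 4.13×10³ W.

λ_max ≈ 2.66×10³ nm; P ≈ 4.13×10³ W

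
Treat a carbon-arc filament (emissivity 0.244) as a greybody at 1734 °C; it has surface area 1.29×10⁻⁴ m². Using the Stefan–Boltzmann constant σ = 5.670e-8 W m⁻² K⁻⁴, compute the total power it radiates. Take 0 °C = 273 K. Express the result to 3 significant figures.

T = 1734 °C + 273 = 2007 K.
Area A = 1.29×10⁻⁴ m².
P = εσAT⁴ = 0.244 × 5.670×10⁻⁸ × 1.29×10⁻⁴ × (2007)⁴ = 29.0 W.

P ≈ 29.0 W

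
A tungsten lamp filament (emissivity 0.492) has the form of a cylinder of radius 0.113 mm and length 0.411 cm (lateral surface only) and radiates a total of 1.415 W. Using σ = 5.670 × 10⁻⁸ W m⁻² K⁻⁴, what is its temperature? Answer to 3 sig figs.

Lateral area A = 2πrL = 2π×1.13×10⁻⁴×4.11×10⁻³ = 2.91810×10⁻⁶ m².
P = εσAT⁴ ⇒ T = (P/(εσA))^(1/4) = (1.415/(0.492×5.670×10⁻⁸×2.91810×10⁻⁶))^(1/4) = 2.04×10³ K.

T ≈ 2.04×10³ K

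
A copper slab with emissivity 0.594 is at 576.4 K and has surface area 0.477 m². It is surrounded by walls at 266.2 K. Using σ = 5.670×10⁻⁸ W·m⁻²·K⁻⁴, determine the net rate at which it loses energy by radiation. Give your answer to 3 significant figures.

Net loss ≈ 1.69×10³ W

Area A = 0.477 m².
Net radiated power P_net = εσA(T⁴ − T₀⁴) = 0.594×5.670×10⁻⁸×0.477×(576.4⁴ − 266.2⁴).
T⁴ − T₀⁴ = 1.10381×10¹¹ − 5.02149×10⁹ = 1.05360×10¹¹ K⁴, so P_net = 1.69×10³ W.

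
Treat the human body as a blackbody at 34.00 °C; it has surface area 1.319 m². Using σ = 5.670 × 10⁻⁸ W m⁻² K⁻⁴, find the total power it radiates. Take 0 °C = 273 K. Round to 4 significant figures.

P ≈ 664.3 W

T = 34.00 °C + 273 = 307.00 K.
Area A = 1.319 m².
P = σAT⁴ = 5.670×10⁻⁸ × 1.319 × (307.00)⁴ = 664.3 W.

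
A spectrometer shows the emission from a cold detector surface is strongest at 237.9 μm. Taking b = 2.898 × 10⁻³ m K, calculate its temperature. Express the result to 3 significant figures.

Wien's law gives T = b/λ_max = (2.898×10⁻³ m·K)/(2.379×10⁻⁴ m) = 12.2 K.

T ≈ 12.2 K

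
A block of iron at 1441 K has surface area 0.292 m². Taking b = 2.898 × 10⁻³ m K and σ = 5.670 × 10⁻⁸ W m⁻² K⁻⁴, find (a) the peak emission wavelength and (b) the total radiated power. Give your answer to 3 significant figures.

λ_max ≈ 2.01×10³ nm; P ≈ 7.14×10⁴ W

(a) λ_max = b/T = 2.898×10⁻³/1441 = 2.011×10⁻⁶ m = 2.01×10³ nm.
Area A = 0.292 m².
(b) P = σAT⁴ = 5.670×10⁻⁸×0.292×(1441)⁴ = 7.14×10⁴ W.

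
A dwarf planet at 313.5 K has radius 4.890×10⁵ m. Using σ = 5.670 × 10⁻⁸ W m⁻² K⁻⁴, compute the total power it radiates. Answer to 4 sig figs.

Surface area A = 4πR² = 4π(4.890×10⁵ m)² = 3.00488×10¹² m².
P = σAT⁴ = 5.670×10⁻⁸ × 3.00488×10¹² × (313.5)⁴ = 1.646×10¹⁵ W.

P ≈ 1.646×10¹⁵ W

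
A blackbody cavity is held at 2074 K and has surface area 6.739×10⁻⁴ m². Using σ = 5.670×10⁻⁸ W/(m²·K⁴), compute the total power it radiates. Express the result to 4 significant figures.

Area A = 6.739×10⁻⁴ m².
P = σAT⁴ = 5.670×10⁻⁸ × 6.739×10⁻⁴ × (2074)⁴ = 707.0 W.

P ≈ 707.0 W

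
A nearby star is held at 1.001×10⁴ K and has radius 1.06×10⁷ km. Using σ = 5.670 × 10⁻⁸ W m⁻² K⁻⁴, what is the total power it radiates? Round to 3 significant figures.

P ≈ 8.04×10²⁹ W

Surface area A = 4πR² = 4π(1.06×10¹⁰ m)² = 1.41196×10²¹ m².
P = σAT⁴ = 5.670×10⁻⁸ × 1.41196×10²¹ × (1.001×10⁴)⁴ = 8.04×10²⁹ W.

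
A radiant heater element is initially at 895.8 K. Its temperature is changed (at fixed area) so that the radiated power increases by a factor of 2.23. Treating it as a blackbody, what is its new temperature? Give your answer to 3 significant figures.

T₂ ≈ 1.09×10³ K

P ∝ T⁴, so T₂/T₁ = (P₂/P₁)^(1/4) = (2.23)^(1/4) = 1.22201.
T₂ = 895.8 × 1.22201 = 1.09×10³ K.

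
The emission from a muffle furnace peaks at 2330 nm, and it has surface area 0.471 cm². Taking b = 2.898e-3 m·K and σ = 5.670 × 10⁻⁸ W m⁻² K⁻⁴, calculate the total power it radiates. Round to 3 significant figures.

P ≈ 6.39 W

Wien's law: T = b/λ_max = 2.898×10⁻³/2.330×10⁻⁶ = 1243.78 K.
Area A = 0.471 cm² = 4.71×10⁻⁵ m².
Then P = σAT⁴ = 5.670×10⁻⁸×4.71×10⁻⁵×(1243.78)⁴ = 6.39 W.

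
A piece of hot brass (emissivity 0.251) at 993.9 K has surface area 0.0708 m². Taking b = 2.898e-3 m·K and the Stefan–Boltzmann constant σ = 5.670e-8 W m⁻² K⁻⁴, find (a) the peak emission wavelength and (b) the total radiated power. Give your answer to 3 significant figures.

λ_max ≈ 2.92×10³ nm; P ≈ 983 W

(a) λ_max = b/T = 2.898×10⁻³/993.9 = 2.916×10⁻⁶ m = 2.92×10³ nm.
Area A = 0.0708 m².
(b) P = εσAT⁴ = 0.251×5.670×10⁻⁸×0.0708×(993.9)⁴ = 983 W.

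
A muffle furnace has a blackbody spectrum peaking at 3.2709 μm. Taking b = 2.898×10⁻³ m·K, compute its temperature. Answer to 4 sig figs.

Wien's law gives T = b/λ_max = (2.898×10⁻³ m·K)/(3.2709×10⁻⁶ m) = 886.0 K.

T ≈ 886.0 K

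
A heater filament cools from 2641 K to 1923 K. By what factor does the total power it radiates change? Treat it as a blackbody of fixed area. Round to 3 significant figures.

P ∝ T⁴, so P₂/P₁ = (T₂/T₁)⁴ = (1923/2641)⁴ = (0.728133)⁴ = 0.281.

P₂/P₁ ≈ 0.281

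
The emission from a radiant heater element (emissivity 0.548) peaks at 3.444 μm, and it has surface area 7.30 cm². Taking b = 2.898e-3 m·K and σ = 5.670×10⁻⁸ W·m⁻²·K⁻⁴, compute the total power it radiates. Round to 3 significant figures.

Wien's law: T = b/λ_max = 2.898×10⁻³/3.444×10⁻⁶ = 841.463 K.
Area A = 7.30 cm² = 7.30×10⁻⁴ m².
Then P = εσAT⁴ = 0.548×5.670×10⁻⁸×7.30×10⁻⁴×(841.463)⁴ = 11.4 W.

P ≈ 11.4 W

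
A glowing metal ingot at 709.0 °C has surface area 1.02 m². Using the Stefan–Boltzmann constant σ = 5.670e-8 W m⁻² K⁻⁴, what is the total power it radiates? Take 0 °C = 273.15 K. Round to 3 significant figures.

P ≈ 5.38×10⁴ W

T = 709.0 °C + 273.15 = 982.15 K.
Area A = 1.02 m².
P = σAT⁴ = 5.670×10⁻⁸ × 1.02 × (982.15)⁴ = 5.38×10⁴ W.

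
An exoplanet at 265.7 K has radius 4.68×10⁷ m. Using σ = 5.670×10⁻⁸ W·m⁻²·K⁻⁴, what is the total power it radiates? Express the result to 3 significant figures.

Surface area A = 4πR² = 4π(4.68×10⁷ m)² = 2.75234×10¹⁶ m².
P = σAT⁴ = 5.670×10⁻⁸ × 2.75234×10¹⁶ × (265.7)⁴ = 7.78×10¹⁸ W.

P ≈ 7.78×10¹⁸ W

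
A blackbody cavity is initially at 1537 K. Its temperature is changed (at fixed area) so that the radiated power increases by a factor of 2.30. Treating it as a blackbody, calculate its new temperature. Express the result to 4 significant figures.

P ∝ T⁴, so T₂/T₁ = (P₂/P₁)^(1/4) = (2.30)^(1/4) = 1.23149.
T₂ = 1537 × 1.23149 = 1893 K.

T₂ ≈ 1893 K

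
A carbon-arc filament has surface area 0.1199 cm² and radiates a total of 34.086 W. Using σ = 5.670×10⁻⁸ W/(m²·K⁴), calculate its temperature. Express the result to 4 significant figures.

T ≈ 2661 K

Area A = 0.1199 cm² = 1.199×10⁻⁵ m².
P = σAT⁴ ⇒ T = (P/(σA))^(1/4) = (34.086/(5.670×10⁻⁸×1.199×10⁻⁵))^(1/4) = 2661 K.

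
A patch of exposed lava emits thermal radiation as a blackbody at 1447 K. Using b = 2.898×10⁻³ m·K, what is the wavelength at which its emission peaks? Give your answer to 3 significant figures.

λ_max ≈ 2.00×10³ nm

Wien's displacement law: λ_max = b/T = (2.898×10⁻³ m·K)/(1447 K) = 2.003×10⁻⁶ m.
That is 2.00×10³ nm, in the infrared range.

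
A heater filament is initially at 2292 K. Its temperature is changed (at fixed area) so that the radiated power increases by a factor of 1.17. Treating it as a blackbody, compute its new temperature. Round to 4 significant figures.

P ∝ T⁴, so T₂/T₁ = (P₂/P₁)^(1/4) = (1.17)^(1/4) = 1.04003.
T₂ = 2292 × 1.04003 = 2384 K.

T₂ ≈ 2384 K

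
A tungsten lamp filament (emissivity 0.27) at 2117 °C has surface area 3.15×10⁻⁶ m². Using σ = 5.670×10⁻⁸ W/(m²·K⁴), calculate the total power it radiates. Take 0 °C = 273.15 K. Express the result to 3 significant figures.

P ≈ 1.57 W

T = 2117 °C + 273.15 = 2390.15 K.
Area A = 3.15×10⁻⁶ m².
P = εσAT⁴ = 0.27 × 5.670×10⁻⁸ × 3.15×10⁻⁶ × (2390.15)⁴ = 1.57 W.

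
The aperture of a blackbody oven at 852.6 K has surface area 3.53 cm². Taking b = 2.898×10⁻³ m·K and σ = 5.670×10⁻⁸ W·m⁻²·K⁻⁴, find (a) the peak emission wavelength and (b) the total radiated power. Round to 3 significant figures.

λ_max ≈ 3.40 μm; P ≈ 10.6 W

(a) λ_max = b/T = 2.898×10⁻³/852.6 = 3.399×10⁻⁶ m = 3.40 μm.
Area A = 3.53 cm² = 3.53×10⁻⁴ m².
(b) P = σAT⁴ = 5.670×10⁻⁸×3.53×10⁻⁴×(852.6)⁴ = 10.6 W.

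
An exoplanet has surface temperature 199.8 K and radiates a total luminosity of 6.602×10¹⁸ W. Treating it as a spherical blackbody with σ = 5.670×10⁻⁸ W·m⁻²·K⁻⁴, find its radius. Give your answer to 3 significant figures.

L = 4πR²σT⁴ ⇒ R = √(L/(4πσT⁴)).
σT⁴ = 90.3577 W/m², so R = √(6.602×10¹⁸/(4π×90.3577)) = 7.63×10⁷ m.

R ≈ 7.63×10⁷ m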